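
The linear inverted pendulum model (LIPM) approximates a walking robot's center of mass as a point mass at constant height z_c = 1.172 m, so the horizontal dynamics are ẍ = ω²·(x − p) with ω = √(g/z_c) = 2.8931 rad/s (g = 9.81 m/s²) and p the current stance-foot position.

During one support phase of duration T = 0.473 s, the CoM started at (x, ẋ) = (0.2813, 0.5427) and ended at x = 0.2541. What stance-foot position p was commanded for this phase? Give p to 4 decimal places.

p = 0.6219

ωT = 2.8931·0.473 = 1.368436; cosh(ωT) = 2.091853, sinh(ωT) = 1.837349
x(T) = p + (x₀−p)·cosh(ωT) + (ẋ₀/ω)·sinh(ωT) ⇒ p·(1 − cosh) = x(T) − x₀·cosh − (ẋ₀/ω)·sinh
numerator   = 0.2541 − (0.2813)·2.091853 − (0.5427/2.8931)·1.837349 = -0.678996
denominator = 1 − 2.091853 = -1.091853
p = -0.678996 / -1.091853 = 0.6219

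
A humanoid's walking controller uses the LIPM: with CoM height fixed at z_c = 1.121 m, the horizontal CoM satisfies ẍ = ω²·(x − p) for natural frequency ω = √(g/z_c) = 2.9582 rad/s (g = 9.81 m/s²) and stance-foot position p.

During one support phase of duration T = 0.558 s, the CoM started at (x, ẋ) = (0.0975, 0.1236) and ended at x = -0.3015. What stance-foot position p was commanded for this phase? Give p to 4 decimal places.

ωT = 2.9582·0.558 = 1.650676; cosh(ωT) = 2.701210, sinh(ωT) = 2.509289
x(T) = p + (x₀−p)·cosh(ωT) + (ẋ₀/ω)·sinh(ωT) ⇒ p·(1 − cosh) = x(T) − x₀·cosh − (ẋ₀/ω)·sinh
numerator   = -0.3015 − (0.0975)·2.701210 − (0.1236/2.9582)·2.509289 = -0.669711
denominator = 1 − 2.701210 = -1.701210
p = -0.669711 / -1.701210 = 0.3937

p = 0.3937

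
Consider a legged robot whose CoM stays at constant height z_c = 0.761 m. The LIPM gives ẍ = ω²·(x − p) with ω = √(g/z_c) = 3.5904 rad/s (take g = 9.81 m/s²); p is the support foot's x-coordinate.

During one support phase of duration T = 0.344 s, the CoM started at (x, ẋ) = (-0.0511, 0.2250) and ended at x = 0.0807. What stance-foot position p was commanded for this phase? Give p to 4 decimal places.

p = -0.0895

ωT = 3.5904·0.344 = 1.235098; cosh(ωT) = 1.864760, sinh(ωT) = 1.573954
x(T) = p + (x₀−p)·cosh(ωT) + (ẋ₀/ω)·sinh(ωT) ⇒ p·(1 − cosh) = x(T) − x₀·cosh − (ẋ₀/ω)·sinh
numerator   = 0.0807 − (-0.0511)·1.864760 − (0.2250/3.5904)·1.573954 = 0.077354
denominator = 1 − 1.864760 = -0.864760
p = 0.077354 / -0.864760 = -0.0895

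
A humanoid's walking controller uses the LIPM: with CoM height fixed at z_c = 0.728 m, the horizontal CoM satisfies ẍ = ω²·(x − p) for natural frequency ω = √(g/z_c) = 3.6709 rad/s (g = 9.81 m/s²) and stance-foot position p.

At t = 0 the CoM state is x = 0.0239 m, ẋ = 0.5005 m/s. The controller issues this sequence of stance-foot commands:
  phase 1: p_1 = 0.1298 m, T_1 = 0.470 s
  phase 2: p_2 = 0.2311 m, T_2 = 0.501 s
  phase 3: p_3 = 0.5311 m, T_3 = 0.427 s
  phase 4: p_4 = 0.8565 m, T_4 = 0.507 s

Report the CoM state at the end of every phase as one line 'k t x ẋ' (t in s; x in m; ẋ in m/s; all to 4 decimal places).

1 0.4700 0.1937 0.3929
2 0.9710 0.4386 0.8460
3 1.3980 0.8281 1.3376
4 1.9050 1.9064 4.0781

phase 1: p=0.1298, T=0.470, ωT=1.725323, cosh=2.896225, sinh=2.718109; start (x,ẋ)=(0.023900, 0.500500) → end (x,ẋ)=(0.193684, 0.392900)
phase 2: p=0.2311, T=0.501, ωT=1.839121, cosh=3.224981, sinh=3.066024; start (x,ẋ)=(0.193684, 0.392900) → end (x,ẋ)=(0.438593, 0.845974)
phase 3: p=0.5311, T=0.427, ωT=1.567474, cosh=2.501547, sinh=2.292976; start (x,ẋ)=(0.438593, 0.845974) → end (x,ẋ)=(0.828116, 1.337589)
phase 4: p=0.8565, T=0.507, ωT=1.861146, cosh=3.293299, sinh=3.137805; start (x,ẋ)=(0.828116, 1.337589) → end (x,ẋ)=(1.906364, 4.078135)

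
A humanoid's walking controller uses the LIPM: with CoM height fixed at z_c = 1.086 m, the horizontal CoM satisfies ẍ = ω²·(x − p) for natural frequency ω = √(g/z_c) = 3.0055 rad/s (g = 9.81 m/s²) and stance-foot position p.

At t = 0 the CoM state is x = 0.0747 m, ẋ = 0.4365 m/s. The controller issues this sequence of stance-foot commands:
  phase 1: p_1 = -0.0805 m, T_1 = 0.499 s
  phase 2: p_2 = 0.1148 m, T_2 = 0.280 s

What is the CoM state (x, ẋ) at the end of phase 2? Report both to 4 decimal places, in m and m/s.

phase 1: p=-0.0805, T=0.499, ωT=1.499745, cosh=2.351866, sinh=2.128678; start (x,ẋ)=(0.074700, 0.436500) → end (x,ẋ)=(0.593665, 2.019519)
phase 2: p=0.1148, T=0.280, ωT=0.841540, cosh=1.375492, sinh=0.944445; start (x,ẋ)=(0.593665, 2.019519) → end (x,ẋ)=(1.408087, 4.137106)

x = 1.4081, ẋ = 4.1371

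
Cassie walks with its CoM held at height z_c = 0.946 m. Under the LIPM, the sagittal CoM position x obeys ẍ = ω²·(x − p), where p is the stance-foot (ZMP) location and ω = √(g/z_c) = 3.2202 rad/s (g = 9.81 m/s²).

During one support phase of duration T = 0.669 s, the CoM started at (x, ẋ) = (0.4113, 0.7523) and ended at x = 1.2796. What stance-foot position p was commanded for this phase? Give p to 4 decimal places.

p = 0.4485

ωT = 3.2202·0.669 = 2.154314; cosh(ωT) = 4.368977, sinh(ωT) = 4.252995
x(T) = p + (x₀−p)·cosh(ωT) + (ẋ₀/ω)·sinh(ωT) ⇒ p·(1 − cosh) = x(T) − x₀·cosh − (ẋ₀/ω)·sinh
numerator   = 1.2796 − (0.4113)·4.368977 − (0.7523/3.2202)·4.252995 = -1.510941
denominator = 1 − 4.368977 = -3.368977
p = -1.510941 / -3.368977 = 0.4485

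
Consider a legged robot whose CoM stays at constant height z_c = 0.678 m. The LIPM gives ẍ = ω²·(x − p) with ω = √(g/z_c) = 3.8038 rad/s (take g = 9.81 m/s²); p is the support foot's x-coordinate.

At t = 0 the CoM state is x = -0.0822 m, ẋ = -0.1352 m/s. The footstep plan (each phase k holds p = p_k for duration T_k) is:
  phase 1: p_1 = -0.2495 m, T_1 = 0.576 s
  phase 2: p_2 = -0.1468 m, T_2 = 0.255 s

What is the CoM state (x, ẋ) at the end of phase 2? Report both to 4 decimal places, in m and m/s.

phase 1: p=-0.2495, T=0.576, ωT=2.190989, cosh=4.527929, sinh=4.416123; start (x,ẋ)=(-0.082200, -0.135200) → end (x,ẋ)=(0.351059, 2.198138)
phase 2: p=-0.1468, T=0.255, ωT=0.969969, cosh=1.508479, sinh=1.129384; start (x,ẋ)=(0.351059, 2.198138) → end (x,ẋ)=(1.256857, 5.454620)

x = 1.2569, ẋ = 5.4546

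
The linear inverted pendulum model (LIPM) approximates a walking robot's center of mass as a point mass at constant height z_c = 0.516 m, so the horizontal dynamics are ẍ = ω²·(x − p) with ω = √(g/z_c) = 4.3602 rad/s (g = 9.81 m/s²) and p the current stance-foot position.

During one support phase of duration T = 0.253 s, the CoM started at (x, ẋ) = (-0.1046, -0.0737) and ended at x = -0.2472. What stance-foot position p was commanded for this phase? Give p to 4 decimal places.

ωT = 4.3602·0.253 = 1.103131; cosh(ωT) = 1.672708, sinh(ωT) = 1.340877
x(T) = p + (x₀−p)·cosh(ωT) + (ẋ₀/ω)·sinh(ωT) ⇒ p·(1 − cosh) = x(T) − x₀·cosh − (ẋ₀/ω)·sinh
numerator   = -0.2472 − (-0.1046)·1.672708 − (-0.0737/4.3602)·1.340877 = -0.049570
denominator = 1 − 1.672708 = -0.672708
p = -0.049570 / -0.672708 = 0.0737

p = 0.0737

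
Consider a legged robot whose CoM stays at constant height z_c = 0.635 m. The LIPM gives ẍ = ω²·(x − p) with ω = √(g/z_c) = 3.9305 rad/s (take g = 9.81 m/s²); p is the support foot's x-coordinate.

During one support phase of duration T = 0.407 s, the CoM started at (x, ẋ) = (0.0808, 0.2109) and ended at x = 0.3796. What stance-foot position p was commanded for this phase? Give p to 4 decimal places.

ωT = 3.9305·0.407 = 1.599713; cosh(ωT) = 2.576784, sinh(ωT) = 2.374830
x(T) = p + (x₀−p)·cosh(ωT) + (ẋ₀/ω)·sinh(ωT) ⇒ p·(1 − cosh) = x(T) − x₀·cosh − (ẋ₀/ω)·sinh
numerator   = 0.3796 − (0.0808)·2.576784 − (0.2109/3.9305)·2.374830 = 0.043969
denominator = 1 − 2.576784 = -1.576784
p = 0.043969 / -1.576784 = -0.0279

p = -0.0279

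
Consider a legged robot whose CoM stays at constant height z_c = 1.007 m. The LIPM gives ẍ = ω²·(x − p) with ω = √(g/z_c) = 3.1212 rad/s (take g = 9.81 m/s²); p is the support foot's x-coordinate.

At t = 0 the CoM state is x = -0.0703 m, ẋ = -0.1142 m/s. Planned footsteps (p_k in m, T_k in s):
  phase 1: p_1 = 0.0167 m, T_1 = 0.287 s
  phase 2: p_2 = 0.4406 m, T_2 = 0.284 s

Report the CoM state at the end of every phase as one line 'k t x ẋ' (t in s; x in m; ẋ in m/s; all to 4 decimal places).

1 0.2870 -0.1449 -0.4403
2 0.5710 -0.5325 -2.4655

phase 1: p=0.0167, T=0.287, ωT=0.895784, cosh=1.428772, sinh=1.020485; start (x,ẋ)=(-0.070300, -0.114200) → end (x,ẋ)=(-0.144941, -0.440273)
phase 2: p=0.4406, T=0.284, ωT=0.886421, cosh=1.419279, sinh=1.007151; start (x,ẋ)=(-0.144941, -0.440273) → end (x,ẋ)=(-0.532514, -2.465529)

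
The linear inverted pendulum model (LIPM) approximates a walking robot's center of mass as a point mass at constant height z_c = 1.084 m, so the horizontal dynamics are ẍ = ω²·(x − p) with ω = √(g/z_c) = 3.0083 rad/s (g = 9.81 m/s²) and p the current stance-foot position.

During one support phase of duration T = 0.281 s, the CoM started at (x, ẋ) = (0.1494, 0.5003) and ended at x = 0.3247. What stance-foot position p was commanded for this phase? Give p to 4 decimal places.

p = 0.1036

ωT = 3.0083·0.281 = 0.845332; cosh(ωT) = 1.379083, sinh(ωT) = 0.949668
x(T) = p + (x₀−p)·cosh(ωT) + (ẋ₀/ω)·sinh(ωT) ⇒ p·(1 − cosh) = x(T) − x₀·cosh − (ẋ₀/ω)·sinh
numerator   = 0.3247 − (0.1494)·1.379083 − (0.5003/3.0083)·0.949668 = -0.039271
denominator = 1 − 1.379083 = -0.379083
p = -0.039271 / -0.379083 = 0.1036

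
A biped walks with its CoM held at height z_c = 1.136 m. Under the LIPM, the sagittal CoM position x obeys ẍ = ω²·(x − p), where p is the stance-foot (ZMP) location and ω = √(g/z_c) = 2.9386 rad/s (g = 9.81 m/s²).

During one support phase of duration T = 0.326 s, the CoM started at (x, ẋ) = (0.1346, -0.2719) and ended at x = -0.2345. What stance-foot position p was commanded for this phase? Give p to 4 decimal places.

ωT = 2.9386·0.326 = 0.957984; cosh(ωT) = 1.495051, sinh(ωT) = 1.111385
x(T) = p + (x₀−p)·cosh(ωT) + (ẋ₀/ω)·sinh(ωT) ⇒ p·(1 − cosh) = x(T) − x₀·cosh − (ẋ₀/ω)·sinh
numerator   = -0.2345 − (0.1346)·1.495051 − (-0.2719/2.9386)·1.111385 = -0.332901
denominator = 1 − 1.495051 = -0.495051
p = -0.332901 / -0.495051 = 0.6725

p = 0.6725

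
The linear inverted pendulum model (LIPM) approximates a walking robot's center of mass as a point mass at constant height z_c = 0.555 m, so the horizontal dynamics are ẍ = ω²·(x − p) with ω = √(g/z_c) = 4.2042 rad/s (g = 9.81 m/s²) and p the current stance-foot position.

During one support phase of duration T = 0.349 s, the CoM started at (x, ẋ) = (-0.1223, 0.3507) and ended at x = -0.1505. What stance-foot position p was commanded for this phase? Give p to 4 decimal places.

ωT = 4.2042·0.349 = 1.467266; cosh(ωT) = 2.283957, sinh(ωT) = 2.053402
x(T) = p + (x₀−p)·cosh(ωT) + (ẋ₀/ω)·sinh(ωT) ⇒ p·(1 − cosh) = x(T) − x₀·cosh − (ẋ₀/ω)·sinh
numerator   = -0.1505 − (-0.1223)·2.283957 − (0.3507/4.2042)·2.053402 = -0.042460
denominator = 1 − 2.283957 = -1.283957
p = -0.042460 / -1.283957 = 0.0331

p = 0.0331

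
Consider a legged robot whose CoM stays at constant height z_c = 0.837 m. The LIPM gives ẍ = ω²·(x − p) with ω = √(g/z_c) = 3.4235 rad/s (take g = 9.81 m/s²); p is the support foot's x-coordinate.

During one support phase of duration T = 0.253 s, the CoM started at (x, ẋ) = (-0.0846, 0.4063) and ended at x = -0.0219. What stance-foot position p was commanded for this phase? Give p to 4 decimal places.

p = 0.0493

ωT = 3.4235·0.253 = 0.866146; cosh(ωT) = 1.399149, sinh(ωT) = 0.978579
x(T) = p + (x₀−p)·cosh(ωT) + (ẋ₀/ω)·sinh(ωT) ⇒ p·(1 − cosh) = x(T) − x₀·cosh − (ẋ₀/ω)·sinh
numerator   = -0.0219 − (-0.0846)·1.399149 − (0.4063/3.4235)·0.978579 = -0.019670
denominator = 1 − 1.399149 = -0.399149
p = -0.019670 / -0.399149 = 0.0493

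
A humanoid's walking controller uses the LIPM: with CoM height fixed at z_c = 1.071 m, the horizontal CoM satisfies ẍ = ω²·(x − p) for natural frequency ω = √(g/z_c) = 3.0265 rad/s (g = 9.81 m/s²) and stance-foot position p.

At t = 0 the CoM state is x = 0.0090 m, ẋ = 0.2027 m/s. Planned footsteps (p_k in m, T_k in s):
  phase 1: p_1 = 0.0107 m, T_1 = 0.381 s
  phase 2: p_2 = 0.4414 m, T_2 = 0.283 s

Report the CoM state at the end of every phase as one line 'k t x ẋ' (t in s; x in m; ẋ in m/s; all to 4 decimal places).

phase 1: p=0.0107, T=0.381, ωT=1.153096, cosh=1.741823, sinh=1.426165; start (x,ẋ)=(0.009000, 0.202700) → end (x,ẋ)=(0.103256, 0.345730)
phase 2: p=0.4414, T=0.283, ωT=0.856499, cosh=1.389774, sinh=0.965128; start (x,ẋ)=(0.103256, 0.345730) → end (x,ẋ)=(0.081707, -0.507218)

1 0.3810 0.1033 0.3457
2 0.6640 0.0817 -0.5072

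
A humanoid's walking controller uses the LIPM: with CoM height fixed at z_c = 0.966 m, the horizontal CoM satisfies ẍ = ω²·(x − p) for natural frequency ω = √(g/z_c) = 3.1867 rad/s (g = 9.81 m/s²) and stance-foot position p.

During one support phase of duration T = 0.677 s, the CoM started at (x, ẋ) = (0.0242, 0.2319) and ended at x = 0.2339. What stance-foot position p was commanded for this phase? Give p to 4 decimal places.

ωT = 3.1867·0.677 = 2.157396; cosh(ωT) = 4.382106, sinh(ωT) = 4.266480
x(T) = p + (x₀−p)·cosh(ωT) + (ẋ₀/ω)·sinh(ωT) ⇒ p·(1 − cosh) = x(T) − x₀·cosh − (ẋ₀/ω)·sinh
numerator   = 0.2339 − (0.0242)·4.382106 − (0.2319/3.1867)·4.266480 = -0.182624
denominator = 1 − 4.382106 = -3.382106
p = -0.182624 / -3.382106 = 0.0540

p = 0.0540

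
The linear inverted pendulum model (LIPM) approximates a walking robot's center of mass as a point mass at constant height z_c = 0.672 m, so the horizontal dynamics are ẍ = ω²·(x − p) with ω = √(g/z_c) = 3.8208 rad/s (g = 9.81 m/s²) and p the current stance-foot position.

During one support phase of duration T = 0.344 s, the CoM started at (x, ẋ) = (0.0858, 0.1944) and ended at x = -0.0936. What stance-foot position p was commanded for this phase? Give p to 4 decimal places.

p = 0.3543

ωT = 3.8208·0.344 = 1.314355; cosh(ωT) = 1.995499, sinh(ωT) = 1.726851
x(T) = p + (x₀−p)·cosh(ωT) + (ẋ₀/ω)·sinh(ωT) ⇒ p·(1 − cosh) = x(T) − x₀·cosh − (ẋ₀/ω)·sinh
numerator   = -0.0936 − (0.0858)·1.995499 − (0.1944/3.8208)·1.726851 = -0.352675
denominator = 1 − 1.995499 = -0.995499
p = -0.352675 / -0.995499 = 0.3543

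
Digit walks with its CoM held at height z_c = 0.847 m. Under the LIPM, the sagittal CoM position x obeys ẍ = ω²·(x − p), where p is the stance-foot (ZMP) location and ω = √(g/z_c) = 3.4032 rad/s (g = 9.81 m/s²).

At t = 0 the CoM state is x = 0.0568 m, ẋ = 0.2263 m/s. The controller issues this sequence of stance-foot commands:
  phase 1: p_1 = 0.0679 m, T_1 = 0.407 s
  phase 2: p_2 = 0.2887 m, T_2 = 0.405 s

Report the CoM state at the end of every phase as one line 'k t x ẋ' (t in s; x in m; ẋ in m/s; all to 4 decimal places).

1 0.4070 0.1688 0.4096
2 0.8120 0.2595 0.1065

phase 1: p=0.0679, T=0.407, ωT=1.385102, cosh=2.122767, sinh=1.872468; start (x,ẋ)=(0.056800, 0.226300) → end (x,ẋ)=(0.168849, 0.409649)
phase 2: p=0.2887, T=0.405, ωT=1.378296, cosh=2.110071, sinh=1.858063; start (x,ẋ)=(0.168849, 0.409649) → end (x,ẋ)=(0.259465, 0.106529)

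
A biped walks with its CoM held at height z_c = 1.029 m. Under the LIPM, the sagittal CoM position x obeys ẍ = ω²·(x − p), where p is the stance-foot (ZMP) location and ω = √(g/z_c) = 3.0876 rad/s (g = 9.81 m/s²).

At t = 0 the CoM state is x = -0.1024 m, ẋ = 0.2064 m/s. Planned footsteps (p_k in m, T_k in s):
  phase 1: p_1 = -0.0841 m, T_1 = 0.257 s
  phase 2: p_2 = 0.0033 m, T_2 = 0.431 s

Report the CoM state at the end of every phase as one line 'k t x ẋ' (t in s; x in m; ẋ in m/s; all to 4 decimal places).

phase 1: p=-0.0841, T=0.257, ωT=0.793513, cosh=1.331702, sinh=0.879449; start (x,ẋ)=(-0.102400, 0.206400) → end (x,ẋ)=(-0.049681, 0.225172)
phase 2: p=0.0033, T=0.431, ωT=1.330756, cosh=2.024089, sinh=1.759812; start (x,ẋ)=(-0.049681, 0.225172) → end (x,ẋ)=(0.024401, 0.167892)

1 0.2570 -0.0497 0.2252
2 0.6880 0.0244 0.1679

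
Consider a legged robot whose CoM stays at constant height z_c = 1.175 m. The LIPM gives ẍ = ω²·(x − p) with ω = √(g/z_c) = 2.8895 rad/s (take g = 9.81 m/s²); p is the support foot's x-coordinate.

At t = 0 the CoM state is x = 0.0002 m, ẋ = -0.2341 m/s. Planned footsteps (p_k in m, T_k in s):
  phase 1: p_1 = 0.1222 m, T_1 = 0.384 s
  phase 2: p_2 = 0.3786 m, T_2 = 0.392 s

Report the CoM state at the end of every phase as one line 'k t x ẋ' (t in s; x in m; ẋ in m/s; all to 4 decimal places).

phase 1: p=0.1222, T=0.384, ωT=1.109568, cosh=1.681375, sinh=1.351673; start (x,ẋ)=(0.000200, -0.234100) → end (x,ẋ)=(-0.192437, -0.870100)
phase 2: p=0.3786, T=0.392, ωT=1.132684, cosh=1.713072, sinh=1.390905; start (x,ẋ)=(-0.192437, -0.870100) → end (x,ẋ)=(-1.018463, -3.785552)

1 0.3840 -0.1924 -0.8701
2 0.7760 -1.0185 -3.7856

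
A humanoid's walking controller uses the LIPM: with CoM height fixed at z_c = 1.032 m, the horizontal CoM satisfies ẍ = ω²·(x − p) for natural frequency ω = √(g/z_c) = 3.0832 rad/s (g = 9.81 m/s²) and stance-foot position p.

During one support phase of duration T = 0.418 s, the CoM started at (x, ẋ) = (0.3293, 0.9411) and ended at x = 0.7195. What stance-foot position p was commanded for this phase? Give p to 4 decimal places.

ωT = 3.0832·0.418 = 1.288778; cosh(ωT) = 1.951978, sinh(ωT) = 1.676371
x(T) = p + (x₀−p)·cosh(ωT) + (ẋ₀/ω)·sinh(ωT) ⇒ p·(1 − cosh) = x(T) − x₀·cosh − (ẋ₀/ω)·sinh
numerator   = 0.7195 − (0.3293)·1.951978 − (0.9411/3.0832)·1.676371 = -0.434973
denominator = 1 − 1.951978 = -0.951978
p = -0.434973 / -0.951978 = 0.4569

p = 0.4569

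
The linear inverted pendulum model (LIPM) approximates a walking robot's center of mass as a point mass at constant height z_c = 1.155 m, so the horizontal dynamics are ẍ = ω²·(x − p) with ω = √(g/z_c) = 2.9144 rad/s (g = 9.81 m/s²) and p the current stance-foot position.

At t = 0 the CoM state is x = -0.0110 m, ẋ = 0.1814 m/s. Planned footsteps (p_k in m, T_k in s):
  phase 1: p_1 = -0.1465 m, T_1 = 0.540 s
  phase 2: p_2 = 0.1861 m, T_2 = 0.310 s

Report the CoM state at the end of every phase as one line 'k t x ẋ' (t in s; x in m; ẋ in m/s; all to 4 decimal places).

1 0.5400 0.3381 1.3682
2 0.8500 0.8887 2.4226

phase 1: p=-0.1465, T=0.540, ωT=1.573776, cosh=2.516047, sinh=2.308786; start (x,ẋ)=(-0.011000, 0.181400) → end (x,ẋ)=(0.338129, 1.368153)
phase 2: p=0.1861, T=0.310, ωT=0.903464, cosh=1.436651, sinh=1.031487; start (x,ẋ)=(0.338129, 1.368153) → end (x,ẋ)=(0.888740, 2.422584)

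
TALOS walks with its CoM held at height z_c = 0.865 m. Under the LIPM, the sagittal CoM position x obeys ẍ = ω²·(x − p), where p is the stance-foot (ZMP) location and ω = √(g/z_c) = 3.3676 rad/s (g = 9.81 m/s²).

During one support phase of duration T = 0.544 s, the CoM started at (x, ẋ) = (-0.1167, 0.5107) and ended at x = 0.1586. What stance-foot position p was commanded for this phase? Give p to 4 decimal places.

ωT = 3.3676·0.544 = 1.831974; cosh(ωT) = 3.203152, sinh(ωT) = 3.043055
x(T) = p + (x₀−p)·cosh(ωT) + (ẋ₀/ω)·sinh(ωT) ⇒ p·(1 − cosh) = x(T) − x₀·cosh − (ẋ₀/ω)·sinh
numerator   = 0.1586 − (-0.1167)·3.203152 − (0.5107/3.3676)·3.043055 = 0.070925
denominator = 1 − 3.203152 = -2.203152
p = 0.070925 / -2.203152 = -0.0322

p = -0.0322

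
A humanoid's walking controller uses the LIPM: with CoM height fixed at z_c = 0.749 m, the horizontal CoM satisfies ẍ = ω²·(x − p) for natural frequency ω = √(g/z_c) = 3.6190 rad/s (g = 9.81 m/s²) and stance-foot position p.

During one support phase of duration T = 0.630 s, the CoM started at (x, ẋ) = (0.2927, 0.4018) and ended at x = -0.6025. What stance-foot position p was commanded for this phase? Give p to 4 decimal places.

p = 0.6563

ωT = 3.6190·0.630 = 2.279970; cosh(ωT) = 4.939337, sinh(ωT) = 4.837050
x(T) = p + (x₀−p)·cosh(ωT) + (ẋ₀/ω)·sinh(ωT) ⇒ p·(1 − cosh) = x(T) − x₀·cosh − (ẋ₀/ω)·sinh
numerator   = -0.6025 − (0.2927)·4.939337 − (0.4018/3.6190)·4.837050 = -2.585278
denominator = 1 − 4.939337 = -3.939337
p = -2.585278 / -3.939337 = 0.6563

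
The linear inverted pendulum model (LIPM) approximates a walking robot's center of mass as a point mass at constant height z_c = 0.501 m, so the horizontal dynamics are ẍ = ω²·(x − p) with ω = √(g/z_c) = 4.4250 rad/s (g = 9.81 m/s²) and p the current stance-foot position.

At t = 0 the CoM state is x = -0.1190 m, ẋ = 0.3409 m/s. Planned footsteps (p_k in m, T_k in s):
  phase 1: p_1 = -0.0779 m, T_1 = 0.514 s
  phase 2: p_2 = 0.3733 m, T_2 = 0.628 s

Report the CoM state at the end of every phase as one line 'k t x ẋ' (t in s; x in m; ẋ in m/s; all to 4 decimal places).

1 0.5140 0.0907 0.8000
2 1.1420 -0.4604 -3.5620

phase 1: p=-0.0779, T=0.514, ωT=2.274450, cosh=4.912712, sinh=4.809858; start (x,ẋ)=(-0.119000, 0.340900) → end (x,ẋ)=(0.090737, 0.799987)
phase 2: p=0.3733, T=0.628, ωT=2.778900, cosh=8.081703, sinh=8.019596; start (x,ẋ)=(0.090737, 0.799987) → end (x,ẋ)=(-0.460445, -3.561984)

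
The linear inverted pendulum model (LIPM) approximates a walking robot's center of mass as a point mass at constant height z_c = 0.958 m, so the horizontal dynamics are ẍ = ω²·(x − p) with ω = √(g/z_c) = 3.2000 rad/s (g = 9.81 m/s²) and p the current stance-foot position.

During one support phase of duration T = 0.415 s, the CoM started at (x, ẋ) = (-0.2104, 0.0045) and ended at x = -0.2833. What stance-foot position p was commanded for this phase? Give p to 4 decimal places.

p = -0.1365

ωT = 3.2000·0.415 = 1.328000; cosh(ωT) = 2.019248, sinh(ωT) = 1.754241
x(T) = p + (x₀−p)·cosh(ωT) + (ẋ₀/ω)·sinh(ωT) ⇒ p·(1 − cosh) = x(T) − x₀·cosh − (ẋ₀/ω)·sinh
numerator   = -0.2833 − (-0.2104)·2.019248 − (0.0045/3.2000)·1.754241 = 0.139083
denominator = 1 − 2.019248 = -1.019248
p = 0.139083 / -1.019248 = -0.1365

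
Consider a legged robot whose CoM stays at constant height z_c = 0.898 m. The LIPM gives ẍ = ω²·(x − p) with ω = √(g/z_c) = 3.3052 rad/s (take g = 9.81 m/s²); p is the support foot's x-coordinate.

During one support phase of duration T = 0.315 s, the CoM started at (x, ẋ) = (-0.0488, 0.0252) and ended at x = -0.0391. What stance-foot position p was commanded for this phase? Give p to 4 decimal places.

p = -0.0492

ωT = 3.3052·0.315 = 1.041138; cosh(ωT) = 1.592746, sinh(ωT) = 1.239693
x(T) = p + (x₀−p)·cosh(ωT) + (ẋ₀/ω)·sinh(ωT) ⇒ p·(1 − cosh) = x(T) − x₀·cosh − (ẋ₀/ω)·sinh
numerator   = -0.0391 − (-0.0488)·1.592746 − (0.0252/3.3052)·1.239693 = 0.029174
denominator = 1 − 1.592746 = -0.592746
p = 0.029174 / -0.592746 = -0.0492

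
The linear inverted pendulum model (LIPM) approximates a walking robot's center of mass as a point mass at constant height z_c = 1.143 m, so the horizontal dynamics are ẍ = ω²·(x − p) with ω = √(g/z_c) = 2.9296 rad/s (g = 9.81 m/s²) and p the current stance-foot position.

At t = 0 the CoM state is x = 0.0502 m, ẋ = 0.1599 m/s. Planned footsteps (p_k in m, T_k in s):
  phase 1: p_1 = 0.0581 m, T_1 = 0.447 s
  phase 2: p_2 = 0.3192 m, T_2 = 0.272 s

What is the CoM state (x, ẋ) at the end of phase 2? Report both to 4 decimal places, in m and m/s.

x = 0.1587, ẋ = -0.1030

phase 1: p=0.0581, T=0.447, ωT=1.309531, cosh=1.987192, sinh=1.717245; start (x,ẋ)=(0.050200, 0.159900) → end (x,ẋ)=(0.136130, 0.278008)
phase 2: p=0.3192, T=0.272, ωT=0.796851, cosh=1.334645, sinh=0.883899; start (x,ẋ)=(0.136130, 0.278008) → end (x,ẋ)=(0.158745, -0.103012)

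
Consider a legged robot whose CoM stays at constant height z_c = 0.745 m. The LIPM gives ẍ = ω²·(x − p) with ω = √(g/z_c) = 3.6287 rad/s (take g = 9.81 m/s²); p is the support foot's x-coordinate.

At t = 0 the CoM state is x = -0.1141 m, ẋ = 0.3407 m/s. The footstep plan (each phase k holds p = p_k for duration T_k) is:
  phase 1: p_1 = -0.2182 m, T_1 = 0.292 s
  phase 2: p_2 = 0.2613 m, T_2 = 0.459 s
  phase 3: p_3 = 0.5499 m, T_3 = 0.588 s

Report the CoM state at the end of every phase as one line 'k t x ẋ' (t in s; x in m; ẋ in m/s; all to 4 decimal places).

phase 1: p=-0.2182, T=0.292, ωT=1.059580, cosh=1.615881, sinh=1.269279; start (x,ẋ)=(-0.114100, 0.340700) → end (x,ẋ)=(0.069186, 1.029998)
phase 2: p=0.2613, T=0.459, ωT=1.665573, cosh=2.738893, sinh=2.549811; start (x,ẋ)=(0.069186, 1.029998) → end (x,ẋ)=(0.458879, 1.043522)
phase 3: p=0.5499, T=0.588, ωT=2.133676, cosh=4.282127, sinh=4.163726; start (x,ẋ)=(0.458879, 1.043522) → end (x,ẋ)=(1.357519, 3.093266)

1 0.2920 0.0692 1.0300
2 0.7510 0.4589 1.0435
3 1.3390 1.3575 3.0933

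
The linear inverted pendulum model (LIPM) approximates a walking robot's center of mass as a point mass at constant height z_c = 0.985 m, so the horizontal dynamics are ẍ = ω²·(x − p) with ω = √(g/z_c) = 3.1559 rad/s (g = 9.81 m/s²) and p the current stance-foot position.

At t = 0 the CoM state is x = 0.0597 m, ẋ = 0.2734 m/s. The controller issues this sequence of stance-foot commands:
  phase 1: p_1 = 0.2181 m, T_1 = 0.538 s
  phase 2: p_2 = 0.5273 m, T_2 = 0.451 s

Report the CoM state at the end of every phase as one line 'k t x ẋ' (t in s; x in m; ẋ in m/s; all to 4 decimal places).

phase 1: p=0.2181, T=0.538, ωT=1.697874, cosh=2.822698, sinh=2.639625; start (x,ẋ)=(0.059700, 0.273400) → end (x,ẋ)=(-0.000341, -0.547809)
phase 2: p=0.5273, T=0.451, ωT=1.423311, cosh=2.195878, sinh=1.954963; start (x,ẋ)=(-0.000341, -0.547809) → end (x,ẋ)=(-0.970682, -4.458290)

1 0.5380 -0.0003 -0.5478
2 0.9890 -0.9707 -4.4583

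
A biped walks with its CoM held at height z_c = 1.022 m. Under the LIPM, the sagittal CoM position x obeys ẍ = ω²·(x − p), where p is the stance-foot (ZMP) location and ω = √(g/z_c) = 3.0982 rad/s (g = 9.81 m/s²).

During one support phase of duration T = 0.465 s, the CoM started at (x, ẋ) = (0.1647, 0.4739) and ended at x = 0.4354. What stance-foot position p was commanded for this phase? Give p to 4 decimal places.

ωT = 3.0982·0.465 = 1.440663; cosh(ωT) = 2.230133, sinh(ωT) = 1.993362
x(T) = p + (x₀−p)·cosh(ωT) + (ẋ₀/ω)·sinh(ωT) ⇒ p·(1 − cosh) = x(T) − x₀·cosh − (ẋ₀/ω)·sinh
numerator   = 0.4354 − (0.1647)·2.230133 − (0.4739/3.0982)·1.993362 = -0.236807
denominator = 1 − 2.230133 = -1.230133
p = -0.236807 / -1.230133 = 0.1925

p = 0.1925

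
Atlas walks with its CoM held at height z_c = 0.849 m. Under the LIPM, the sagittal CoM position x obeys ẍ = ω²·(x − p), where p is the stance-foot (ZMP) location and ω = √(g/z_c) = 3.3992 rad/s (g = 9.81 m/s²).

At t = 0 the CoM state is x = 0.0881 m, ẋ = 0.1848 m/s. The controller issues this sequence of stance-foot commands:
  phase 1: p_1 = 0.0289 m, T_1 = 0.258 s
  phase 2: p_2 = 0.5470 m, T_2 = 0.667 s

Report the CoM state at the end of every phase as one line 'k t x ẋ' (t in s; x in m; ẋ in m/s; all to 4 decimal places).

1 0.2580 0.1664 0.4605
2 0.9250 -0.6628 -3.9307

phase 1: p=0.0289, T=0.258, ωT=0.876994, cosh=1.409847, sinh=0.993815; start (x,ẋ)=(0.088100, 0.184800) → end (x,ẋ)=(0.166392, 0.460528)
phase 2: p=0.5470, T=0.667, ωT=2.267266, cosh=4.878286, sinh=4.774691; start (x,ẋ)=(0.166392, 0.460528) → end (x,ẋ)=(-0.662831, -3.930724)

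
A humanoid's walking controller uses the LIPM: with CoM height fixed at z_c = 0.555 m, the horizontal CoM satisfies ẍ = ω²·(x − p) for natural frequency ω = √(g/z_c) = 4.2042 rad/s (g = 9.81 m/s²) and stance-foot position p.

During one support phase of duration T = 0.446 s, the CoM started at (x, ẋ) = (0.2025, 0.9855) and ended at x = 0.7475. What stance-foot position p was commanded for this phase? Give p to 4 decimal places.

ωT = 4.2042·0.446 = 1.875073; cosh(ωT) = 3.337320, sinh(ωT) = 3.183976
x(T) = p + (x₀−p)·cosh(ωT) + (ẋ₀/ω)·sinh(ωT) ⇒ p·(1 − cosh) = x(T) − x₀·cosh − (ẋ₀/ω)·sinh
numerator   = 0.7475 − (0.2025)·3.337320 − (0.9855/4.2042)·3.183976 = -0.674658
denominator = 1 − 3.337320 = -2.337320
p = -0.674658 / -2.337320 = 0.2886

p = 0.2886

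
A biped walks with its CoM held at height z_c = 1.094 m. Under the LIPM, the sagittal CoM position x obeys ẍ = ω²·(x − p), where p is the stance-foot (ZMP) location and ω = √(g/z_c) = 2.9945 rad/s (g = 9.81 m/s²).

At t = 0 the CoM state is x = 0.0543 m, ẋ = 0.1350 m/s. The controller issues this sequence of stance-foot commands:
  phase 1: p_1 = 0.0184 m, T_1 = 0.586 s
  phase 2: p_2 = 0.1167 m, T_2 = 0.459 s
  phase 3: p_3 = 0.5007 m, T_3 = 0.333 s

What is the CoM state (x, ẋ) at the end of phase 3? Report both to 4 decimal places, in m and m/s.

x = 1.8868, ẋ = 4.6028

phase 1: p=0.0184, T=0.586, ωT=1.754777, cosh=2.977552, sinh=2.804606; start (x,ẋ)=(0.054300, 0.135000) → end (x,ẋ)=(0.251733, 0.703472)
phase 2: p=0.1167, T=0.459, ωT=1.374475, cosh=2.102988, sinh=1.850015; start (x,ẋ)=(0.251733, 0.703472) → end (x,ẋ)=(0.835281, 2.227459)
phase 3: p=0.5007, T=0.333, ωT=0.997169, cosh=1.539759, sinh=1.170837; start (x,ẋ)=(0.835281, 2.227459) → end (x,ẋ)=(1.886801, 4.602816)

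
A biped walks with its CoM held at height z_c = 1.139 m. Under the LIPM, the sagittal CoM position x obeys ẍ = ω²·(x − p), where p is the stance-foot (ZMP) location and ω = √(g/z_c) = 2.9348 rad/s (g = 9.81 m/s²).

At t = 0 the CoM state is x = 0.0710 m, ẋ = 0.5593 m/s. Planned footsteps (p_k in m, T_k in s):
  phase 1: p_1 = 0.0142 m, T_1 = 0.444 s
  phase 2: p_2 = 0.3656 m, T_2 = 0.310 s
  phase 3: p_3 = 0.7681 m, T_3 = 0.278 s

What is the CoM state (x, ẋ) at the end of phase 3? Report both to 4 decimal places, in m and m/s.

x = 1.7594, ẋ = 3.6344

phase 1: p=0.0142, T=0.444, ωT=1.303051, cosh=1.976106, sinh=1.704404; start (x,ẋ)=(0.071000, 0.559300) → end (x,ẋ)=(0.451260, 1.389354)
phase 2: p=0.3656, T=0.310, ωT=0.909788, cosh=1.443203, sinh=1.040593; start (x,ẋ)=(0.451260, 1.389354) → end (x,ẋ)=(0.981848, 2.266719)
phase 3: p=0.7681, T=0.278, ωT=0.815874, cosh=1.351702, sinh=0.909450; start (x,ẋ)=(0.981848, 2.266719) → end (x,ẋ)=(1.759446, 3.634435)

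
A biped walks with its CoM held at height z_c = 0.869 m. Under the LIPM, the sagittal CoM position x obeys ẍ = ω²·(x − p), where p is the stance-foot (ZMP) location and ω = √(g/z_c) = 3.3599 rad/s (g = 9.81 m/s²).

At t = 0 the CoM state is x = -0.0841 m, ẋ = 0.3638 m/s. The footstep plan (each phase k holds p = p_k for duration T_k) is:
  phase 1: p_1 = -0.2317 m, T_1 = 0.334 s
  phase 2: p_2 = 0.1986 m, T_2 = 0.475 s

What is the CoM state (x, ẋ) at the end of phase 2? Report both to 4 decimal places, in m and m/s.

phase 1: p=-0.2317, T=0.334, ωT=1.122207, cosh=1.698593, sinh=1.373032; start (x,ẋ)=(-0.084100, 0.363800) → end (x,ẋ)=(0.167680, 1.298864)
phase 2: p=0.1986, T=0.475, ωT=1.595952, cosh=2.567870, sinh=2.365155; start (x,ẋ)=(0.167680, 1.298864) → end (x,ẋ)=(1.033519, 3.089603)

x = 1.0335, ẋ = 3.0896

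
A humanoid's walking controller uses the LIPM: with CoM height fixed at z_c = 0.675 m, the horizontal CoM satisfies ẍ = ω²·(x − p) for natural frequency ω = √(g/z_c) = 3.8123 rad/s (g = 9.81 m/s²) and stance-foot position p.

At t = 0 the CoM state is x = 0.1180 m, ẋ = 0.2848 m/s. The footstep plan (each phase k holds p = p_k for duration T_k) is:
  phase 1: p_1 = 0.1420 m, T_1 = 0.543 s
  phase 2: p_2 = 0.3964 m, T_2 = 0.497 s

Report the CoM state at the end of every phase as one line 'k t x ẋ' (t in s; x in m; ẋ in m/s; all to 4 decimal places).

phase 1: p=0.1420, T=0.543, ωT=2.070079, cosh=4.025812, sinh=3.899636; start (x,ẋ)=(0.118000, 0.284800) → end (x,ẋ)=(0.336705, 0.789753)
phase 2: p=0.3964, T=0.497, ωT=1.894713, cosh=3.400501, sinh=3.250139; start (x,ẋ)=(0.336705, 0.789753) → end (x,ẋ)=(0.866704, 1.945906)

1 0.5430 0.3367 0.7898
2 1.0400 0.8667 1.9459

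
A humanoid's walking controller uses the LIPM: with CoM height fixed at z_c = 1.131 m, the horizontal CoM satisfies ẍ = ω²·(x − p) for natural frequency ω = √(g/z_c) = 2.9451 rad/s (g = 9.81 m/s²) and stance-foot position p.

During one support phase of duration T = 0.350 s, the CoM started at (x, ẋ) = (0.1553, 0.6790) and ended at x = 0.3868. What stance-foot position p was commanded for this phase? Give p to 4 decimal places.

ωT = 2.9451·0.350 = 1.030785; cosh(ωT) = 1.579996, sinh(ωT) = 1.223269
x(T) = p + (x₀−p)·cosh(ωT) + (ẋ₀/ω)·sinh(ωT) ⇒ p·(1 − cosh) = x(T) − x₀·cosh − (ẋ₀/ω)·sinh
numerator   = 0.3868 − (0.1553)·1.579996 − (0.6790/2.9451)·1.223269 = -0.140601
denominator = 1 − 1.579996 = -0.579996
p = -0.140601 / -0.579996 = 0.2424

p = 0.2424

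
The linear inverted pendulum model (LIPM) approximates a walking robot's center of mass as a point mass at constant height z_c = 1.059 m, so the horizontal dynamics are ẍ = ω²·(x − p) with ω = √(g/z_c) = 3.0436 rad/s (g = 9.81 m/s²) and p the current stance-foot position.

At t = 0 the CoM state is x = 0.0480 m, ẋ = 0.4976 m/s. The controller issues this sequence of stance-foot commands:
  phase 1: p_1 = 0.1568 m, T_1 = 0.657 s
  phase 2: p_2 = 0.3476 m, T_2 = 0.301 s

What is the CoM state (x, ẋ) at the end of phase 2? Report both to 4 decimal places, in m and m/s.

phase 1: p=0.1568, T=0.657, ωT=1.999645, cosh=3.760909, sinh=3.625526; start (x,ẋ)=(0.048000, 0.497600) → end (x,ẋ)=(0.340352, 0.670858)
phase 2: p=0.3476, T=0.301, ωT=0.916124, cosh=1.449825, sinh=1.049758; start (x,ẋ)=(0.340352, 0.670858) → end (x,ẋ)=(0.568476, 0.949471)

x = 0.5685, ẋ = 0.9495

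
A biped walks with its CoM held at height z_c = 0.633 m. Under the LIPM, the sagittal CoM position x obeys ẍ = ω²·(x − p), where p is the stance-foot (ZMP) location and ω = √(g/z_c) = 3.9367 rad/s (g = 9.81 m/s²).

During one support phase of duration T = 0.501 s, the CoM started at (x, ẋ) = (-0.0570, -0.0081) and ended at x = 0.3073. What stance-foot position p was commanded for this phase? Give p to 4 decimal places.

ωT = 3.9367·0.501 = 1.972287; cosh(ωT) = 3.663115, sinh(ωT) = 3.523977
x(T) = p + (x₀−p)·cosh(ωT) + (ẋ₀/ω)·sinh(ωT) ⇒ p·(1 − cosh) = x(T) − x₀·cosh − (ẋ₀/ω)·sinh
numerator   = 0.3073 − (-0.0570)·3.663115 − (-0.0081/3.9367)·3.523977 = 0.523348
denominator = 1 − 3.663115 = -2.663115
p = 0.523348 / -2.663115 = -0.1965

p = -0.1965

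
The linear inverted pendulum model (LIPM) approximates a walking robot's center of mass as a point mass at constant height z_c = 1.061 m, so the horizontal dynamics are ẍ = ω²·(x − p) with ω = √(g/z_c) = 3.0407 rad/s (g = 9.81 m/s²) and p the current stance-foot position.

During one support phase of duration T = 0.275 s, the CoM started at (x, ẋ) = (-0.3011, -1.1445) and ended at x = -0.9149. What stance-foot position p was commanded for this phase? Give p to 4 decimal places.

ωT = 3.0407·0.275 = 0.836193; cosh(ωT) = 1.370461, sinh(ωT) = 0.937103
x(T) = p + (x₀−p)·cosh(ωT) + (ẋ₀/ω)·sinh(ωT) ⇒ p·(1 − cosh) = x(T) − x₀·cosh − (ẋ₀/ω)·sinh
numerator   = -0.9149 − (-0.3011)·1.370461 − (-1.1445/3.0407)·0.937103 = -0.149535
denominator = 1 − 1.370461 = -0.370461
p = -0.149535 / -0.370461 = 0.4036

p = 0.4036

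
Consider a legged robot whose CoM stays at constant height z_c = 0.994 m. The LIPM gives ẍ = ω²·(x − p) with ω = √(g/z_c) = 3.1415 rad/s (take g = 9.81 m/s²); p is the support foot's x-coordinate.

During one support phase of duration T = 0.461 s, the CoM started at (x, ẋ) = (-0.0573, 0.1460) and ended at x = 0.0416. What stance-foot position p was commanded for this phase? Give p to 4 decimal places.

ωT = 3.1415·0.461 = 1.448232; cosh(ωT) = 2.245284, sinh(ωT) = 2.010298
x(T) = p + (x₀−p)·cosh(ωT) + (ẋ₀/ω)·sinh(ωT) ⇒ p·(1 − cosh) = x(T) − x₀·cosh − (ẋ₀/ω)·sinh
numerator   = 0.0416 − (-0.0573)·2.245284 − (0.1460/3.1415)·2.010298 = 0.076827
denominator = 1 − 2.245284 = -1.245284
p = 0.076827 / -1.245284 = -0.0617

p = -0.0617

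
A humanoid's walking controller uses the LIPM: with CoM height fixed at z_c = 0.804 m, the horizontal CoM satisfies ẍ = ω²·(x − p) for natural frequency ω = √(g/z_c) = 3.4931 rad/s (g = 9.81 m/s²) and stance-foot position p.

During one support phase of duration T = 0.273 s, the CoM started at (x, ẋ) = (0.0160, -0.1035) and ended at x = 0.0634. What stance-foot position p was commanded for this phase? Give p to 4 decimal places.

ωT = 3.4931·0.273 = 0.953616; cosh(ωT) = 1.490211, sinh(ωT) = 1.104866
x(T) = p + (x₀−p)·cosh(ωT) + (ẋ₀/ω)·sinh(ωT) ⇒ p·(1 − cosh) = x(T) − x₀·cosh − (ẋ₀/ω)·sinh
numerator   = 0.0634 − (0.0160)·1.490211 − (-0.1035/3.4931)·1.104866 = 0.072294
denominator = 1 − 1.490211 = -0.490211
p = 0.072294 / -0.490211 = -0.1475

p = -0.1475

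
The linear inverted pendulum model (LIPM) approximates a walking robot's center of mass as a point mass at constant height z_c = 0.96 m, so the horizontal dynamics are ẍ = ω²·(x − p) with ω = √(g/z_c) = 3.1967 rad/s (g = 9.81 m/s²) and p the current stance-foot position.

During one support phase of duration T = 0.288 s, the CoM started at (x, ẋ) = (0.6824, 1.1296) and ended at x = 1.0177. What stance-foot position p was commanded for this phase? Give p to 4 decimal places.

ωT = 3.1967·0.288 = 0.920650; cosh(ωT) = 1.454591, sinh(ωT) = 1.056330
x(T) = p + (x₀−p)·cosh(ωT) + (ẋ₀/ω)·sinh(ωT) ⇒ p·(1 − cosh) = x(T) − x₀·cosh − (ẋ₀/ω)·sinh
numerator   = 1.0177 − (0.6824)·1.454591 − (1.1296/3.1967)·1.056330 = -0.348182
denominator = 1 − 1.454591 = -0.454591
p = -0.348182 / -0.454591 = 0.7659

p = 0.7659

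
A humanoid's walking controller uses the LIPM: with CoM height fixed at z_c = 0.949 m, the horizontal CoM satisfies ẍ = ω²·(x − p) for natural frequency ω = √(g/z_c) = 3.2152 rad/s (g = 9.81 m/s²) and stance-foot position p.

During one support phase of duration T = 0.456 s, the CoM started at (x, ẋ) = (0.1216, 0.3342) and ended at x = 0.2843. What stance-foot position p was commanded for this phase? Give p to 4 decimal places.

p = 0.1610

ωT = 3.2152·0.456 = 1.466131; cosh(ωT) = 2.281629, sinh(ωT) = 2.050812
x(T) = p + (x₀−p)·cosh(ωT) + (ẋ₀/ω)·sinh(ωT) ⇒ p·(1 − cosh) = x(T) − x₀·cosh − (ẋ₀/ω)·sinh
numerator   = 0.2843 − (0.1216)·2.281629 − (0.3342/3.2152)·2.050812 = -0.206315
denominator = 1 − 2.281629 = -1.281629
p = -0.206315 / -1.281629 = 0.1610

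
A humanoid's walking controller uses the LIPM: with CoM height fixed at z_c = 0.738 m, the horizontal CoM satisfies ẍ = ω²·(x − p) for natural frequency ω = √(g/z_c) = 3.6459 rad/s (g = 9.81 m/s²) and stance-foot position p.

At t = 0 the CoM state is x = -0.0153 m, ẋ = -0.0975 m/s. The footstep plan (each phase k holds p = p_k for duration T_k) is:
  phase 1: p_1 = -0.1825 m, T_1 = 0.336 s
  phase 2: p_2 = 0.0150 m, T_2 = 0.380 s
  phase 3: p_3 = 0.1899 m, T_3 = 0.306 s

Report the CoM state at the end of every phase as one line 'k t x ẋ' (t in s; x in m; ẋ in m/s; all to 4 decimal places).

1 0.3360 0.0851 0.7678
2 0.7160 0.5582 2.1088
3 1.0220 1.6000 5.3921

phase 1: p=-0.1825, T=0.336, ωT=1.225022, cosh=1.848997, sinh=1.555246; start (x,ẋ)=(-0.015300, -0.097500) → end (x,ẋ)=(0.085061, 0.767792)
phase 2: p=0.0150, T=0.380, ωT=1.385442, cosh=2.123403, sinh=1.873189; start (x,ẋ)=(0.085061, 0.767792) → end (x,ẋ)=(0.558244, 2.108812)
phase 3: p=0.1899, T=0.306, ωT=1.115645, cosh=1.689620, sinh=1.361917; start (x,ẋ)=(0.558244, 2.108812) → end (x,ẋ)=(1.600003, 5.392073)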